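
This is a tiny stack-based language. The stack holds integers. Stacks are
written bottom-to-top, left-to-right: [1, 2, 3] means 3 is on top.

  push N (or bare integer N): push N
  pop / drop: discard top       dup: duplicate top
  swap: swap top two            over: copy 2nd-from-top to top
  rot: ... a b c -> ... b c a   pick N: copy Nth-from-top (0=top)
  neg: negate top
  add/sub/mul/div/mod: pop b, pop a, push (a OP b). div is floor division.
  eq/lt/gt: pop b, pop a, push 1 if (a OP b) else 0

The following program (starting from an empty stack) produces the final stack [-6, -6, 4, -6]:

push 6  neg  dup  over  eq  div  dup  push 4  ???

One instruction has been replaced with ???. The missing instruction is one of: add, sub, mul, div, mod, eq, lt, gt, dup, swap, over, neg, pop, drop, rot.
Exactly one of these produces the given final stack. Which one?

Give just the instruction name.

Answer: over

Derivation:
Stack before ???: [-6, -6, 4]
Stack after ???:  [-6, -6, 4, -6]
The instruction that transforms [-6, -6, 4] -> [-6, -6, 4, -6] is: over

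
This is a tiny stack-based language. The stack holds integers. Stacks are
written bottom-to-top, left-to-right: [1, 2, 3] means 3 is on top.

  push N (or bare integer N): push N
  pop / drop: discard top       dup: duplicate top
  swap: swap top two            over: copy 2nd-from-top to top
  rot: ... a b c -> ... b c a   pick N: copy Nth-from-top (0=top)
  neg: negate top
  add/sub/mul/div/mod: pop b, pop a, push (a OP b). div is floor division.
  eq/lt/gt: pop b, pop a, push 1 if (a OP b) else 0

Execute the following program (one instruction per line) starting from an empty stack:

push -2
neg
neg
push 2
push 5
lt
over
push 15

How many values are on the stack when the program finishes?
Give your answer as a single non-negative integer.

Answer: 4

Derivation:
After 'push -2': stack = [-2] (depth 1)
After 'neg': stack = [2] (depth 1)
After 'neg': stack = [-2] (depth 1)
After 'push 2': stack = [-2, 2] (depth 2)
After 'push 5': stack = [-2, 2, 5] (depth 3)
After 'lt': stack = [-2, 1] (depth 2)
After 'over': stack = [-2, 1, -2] (depth 3)
After 'push 15': stack = [-2, 1, -2, 15] (depth 4)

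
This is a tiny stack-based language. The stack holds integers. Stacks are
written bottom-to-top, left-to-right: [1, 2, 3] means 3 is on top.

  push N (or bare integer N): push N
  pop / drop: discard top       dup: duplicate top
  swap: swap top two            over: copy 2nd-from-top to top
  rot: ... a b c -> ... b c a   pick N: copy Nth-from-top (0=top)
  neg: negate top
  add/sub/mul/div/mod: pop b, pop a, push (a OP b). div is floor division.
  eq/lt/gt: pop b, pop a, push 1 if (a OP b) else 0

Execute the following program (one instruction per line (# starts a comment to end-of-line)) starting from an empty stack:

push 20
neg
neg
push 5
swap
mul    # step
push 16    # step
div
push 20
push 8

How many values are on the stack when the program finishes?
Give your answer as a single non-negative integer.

Answer: 3

Derivation:
After 'push 20': stack = [20] (depth 1)
After 'neg': stack = [-20] (depth 1)
After 'neg': stack = [20] (depth 1)
After 'push 5': stack = [20, 5] (depth 2)
After 'swap': stack = [5, 20] (depth 2)
After 'mul': stack = [100] (depth 1)
After 'push 16': stack = [100, 16] (depth 2)
After 'div': stack = [6] (depth 1)
After 'push 20': stack = [6, 20] (depth 2)
After 'push 8': stack = [6, 20, 8] (depth 3)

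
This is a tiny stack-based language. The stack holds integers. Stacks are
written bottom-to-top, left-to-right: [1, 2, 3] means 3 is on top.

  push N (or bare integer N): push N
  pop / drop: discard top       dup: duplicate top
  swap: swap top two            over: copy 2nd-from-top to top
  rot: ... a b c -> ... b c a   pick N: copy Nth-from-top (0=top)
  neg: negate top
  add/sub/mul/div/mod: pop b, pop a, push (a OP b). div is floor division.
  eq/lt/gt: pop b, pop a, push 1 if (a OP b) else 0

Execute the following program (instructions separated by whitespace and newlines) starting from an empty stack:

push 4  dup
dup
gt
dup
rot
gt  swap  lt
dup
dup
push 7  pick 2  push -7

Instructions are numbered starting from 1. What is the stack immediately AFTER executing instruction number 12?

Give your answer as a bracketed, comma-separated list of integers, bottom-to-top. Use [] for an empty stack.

Answer: [0, 0, 0, 7]

Derivation:
Step 1 ('push 4'): [4]
Step 2 ('dup'): [4, 4]
Step 3 ('dup'): [4, 4, 4]
Step 4 ('gt'): [4, 0]
Step 5 ('dup'): [4, 0, 0]
Step 6 ('rot'): [0, 0, 4]
Step 7 ('gt'): [0, 0]
Step 8 ('swap'): [0, 0]
Step 9 ('lt'): [0]
Step 10 ('dup'): [0, 0]
Step 11 ('dup'): [0, 0, 0]
Step 12 ('push 7'): [0, 0, 0, 7]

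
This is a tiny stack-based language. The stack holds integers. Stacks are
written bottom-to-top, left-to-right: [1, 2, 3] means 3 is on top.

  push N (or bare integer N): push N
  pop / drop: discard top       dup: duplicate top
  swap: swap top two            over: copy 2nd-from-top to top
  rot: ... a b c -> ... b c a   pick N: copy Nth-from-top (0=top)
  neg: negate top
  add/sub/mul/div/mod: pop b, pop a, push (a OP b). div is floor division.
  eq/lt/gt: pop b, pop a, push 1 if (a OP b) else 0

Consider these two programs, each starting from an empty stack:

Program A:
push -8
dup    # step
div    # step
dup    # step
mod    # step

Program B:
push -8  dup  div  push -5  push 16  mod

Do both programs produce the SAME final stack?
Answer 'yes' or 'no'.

Answer: no

Derivation:
Program A trace:
  After 'push -8': [-8]
  After 'dup': [-8, -8]
  After 'div': [1]
  After 'dup': [1, 1]
  After 'mod': [0]
Program A final stack: [0]

Program B trace:
  After 'push -8': [-8]
  After 'dup': [-8, -8]
  After 'div': [1]
  After 'push -5': [1, -5]
  After 'push 16': [1, -5, 16]
  After 'mod': [1, 11]
Program B final stack: [1, 11]
Same: no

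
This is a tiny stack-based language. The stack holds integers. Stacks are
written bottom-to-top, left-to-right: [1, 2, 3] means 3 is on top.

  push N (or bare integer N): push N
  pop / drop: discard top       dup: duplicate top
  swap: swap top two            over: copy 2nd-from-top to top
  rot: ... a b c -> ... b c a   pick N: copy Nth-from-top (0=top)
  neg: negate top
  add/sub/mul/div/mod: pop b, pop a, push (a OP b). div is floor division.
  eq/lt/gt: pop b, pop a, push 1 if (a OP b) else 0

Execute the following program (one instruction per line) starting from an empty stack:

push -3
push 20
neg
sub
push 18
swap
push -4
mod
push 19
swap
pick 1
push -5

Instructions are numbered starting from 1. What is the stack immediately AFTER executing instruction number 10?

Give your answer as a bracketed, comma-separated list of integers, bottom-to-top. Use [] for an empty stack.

Step 1 ('push -3'): [-3]
Step 2 ('push 20'): [-3, 20]
Step 3 ('neg'): [-3, -20]
Step 4 ('sub'): [17]
Step 5 ('push 18'): [17, 18]
Step 6 ('swap'): [18, 17]
Step 7 ('push -4'): [18, 17, -4]
Step 8 ('mod'): [18, -3]
Step 9 ('push 19'): [18, -3, 19]
Step 10 ('swap'): [18, 19, -3]

Answer: [18, 19, -3]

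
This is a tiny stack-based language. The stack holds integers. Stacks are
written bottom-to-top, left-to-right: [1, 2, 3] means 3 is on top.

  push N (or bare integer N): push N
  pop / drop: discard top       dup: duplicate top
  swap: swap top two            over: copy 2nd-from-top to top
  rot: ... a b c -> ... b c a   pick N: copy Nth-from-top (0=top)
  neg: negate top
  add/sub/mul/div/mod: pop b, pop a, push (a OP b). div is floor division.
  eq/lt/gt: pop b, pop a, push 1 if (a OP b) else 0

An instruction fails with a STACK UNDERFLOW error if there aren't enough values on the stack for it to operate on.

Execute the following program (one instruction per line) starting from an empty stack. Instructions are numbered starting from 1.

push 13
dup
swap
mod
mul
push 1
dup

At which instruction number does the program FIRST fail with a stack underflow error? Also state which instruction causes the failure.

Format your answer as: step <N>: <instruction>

Answer: step 5: mul

Derivation:
Step 1 ('push 13'): stack = [13], depth = 1
Step 2 ('dup'): stack = [13, 13], depth = 2
Step 3 ('swap'): stack = [13, 13], depth = 2
Step 4 ('mod'): stack = [0], depth = 1
Step 5 ('mul'): needs 2 value(s) but depth is 1 — STACK UNDERFLOW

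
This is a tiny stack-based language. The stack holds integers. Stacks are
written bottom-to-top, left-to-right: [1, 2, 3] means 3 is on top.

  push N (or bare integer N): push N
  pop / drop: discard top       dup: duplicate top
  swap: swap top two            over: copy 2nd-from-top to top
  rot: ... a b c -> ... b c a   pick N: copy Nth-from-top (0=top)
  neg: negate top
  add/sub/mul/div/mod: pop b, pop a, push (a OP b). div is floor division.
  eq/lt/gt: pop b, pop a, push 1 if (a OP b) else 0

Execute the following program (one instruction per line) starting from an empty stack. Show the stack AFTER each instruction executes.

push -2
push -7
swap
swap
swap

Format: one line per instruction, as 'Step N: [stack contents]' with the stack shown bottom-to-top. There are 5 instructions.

Step 1: [-2]
Step 2: [-2, -7]
Step 3: [-7, -2]
Step 4: [-2, -7]
Step 5: [-7, -2]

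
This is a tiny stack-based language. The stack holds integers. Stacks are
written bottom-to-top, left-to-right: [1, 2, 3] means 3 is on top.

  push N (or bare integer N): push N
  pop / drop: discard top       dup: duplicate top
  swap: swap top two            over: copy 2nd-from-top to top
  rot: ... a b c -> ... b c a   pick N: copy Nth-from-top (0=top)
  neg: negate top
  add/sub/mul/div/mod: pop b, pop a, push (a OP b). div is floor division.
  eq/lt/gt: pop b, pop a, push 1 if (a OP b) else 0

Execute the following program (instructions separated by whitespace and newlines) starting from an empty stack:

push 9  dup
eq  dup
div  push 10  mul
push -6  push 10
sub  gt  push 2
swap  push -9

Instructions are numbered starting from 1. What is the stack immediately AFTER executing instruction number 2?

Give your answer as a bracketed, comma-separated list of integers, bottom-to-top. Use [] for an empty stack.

Answer: [9, 9]

Derivation:
Step 1 ('push 9'): [9]
Step 2 ('dup'): [9, 9]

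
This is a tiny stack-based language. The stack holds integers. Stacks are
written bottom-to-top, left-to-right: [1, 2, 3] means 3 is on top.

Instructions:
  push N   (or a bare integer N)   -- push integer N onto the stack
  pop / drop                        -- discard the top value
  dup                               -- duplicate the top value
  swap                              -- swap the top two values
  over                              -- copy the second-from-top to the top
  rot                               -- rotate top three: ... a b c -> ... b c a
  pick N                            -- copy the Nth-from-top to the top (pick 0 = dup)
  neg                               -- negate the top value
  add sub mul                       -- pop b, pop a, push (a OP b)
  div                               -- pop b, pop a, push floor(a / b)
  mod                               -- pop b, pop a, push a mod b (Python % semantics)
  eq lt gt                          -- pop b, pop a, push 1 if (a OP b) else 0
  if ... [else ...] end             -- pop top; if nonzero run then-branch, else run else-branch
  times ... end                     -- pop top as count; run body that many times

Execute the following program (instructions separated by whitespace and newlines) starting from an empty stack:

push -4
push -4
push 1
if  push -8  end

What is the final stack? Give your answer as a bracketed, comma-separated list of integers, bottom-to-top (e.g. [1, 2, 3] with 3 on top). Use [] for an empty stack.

Answer: [-4, -4, -8]

Derivation:
After 'push -4': [-4]
After 'push -4': [-4, -4]
After 'push 1': [-4, -4, 1]
After 'if': [-4, -4]
After 'push -8': [-4, -4, -8]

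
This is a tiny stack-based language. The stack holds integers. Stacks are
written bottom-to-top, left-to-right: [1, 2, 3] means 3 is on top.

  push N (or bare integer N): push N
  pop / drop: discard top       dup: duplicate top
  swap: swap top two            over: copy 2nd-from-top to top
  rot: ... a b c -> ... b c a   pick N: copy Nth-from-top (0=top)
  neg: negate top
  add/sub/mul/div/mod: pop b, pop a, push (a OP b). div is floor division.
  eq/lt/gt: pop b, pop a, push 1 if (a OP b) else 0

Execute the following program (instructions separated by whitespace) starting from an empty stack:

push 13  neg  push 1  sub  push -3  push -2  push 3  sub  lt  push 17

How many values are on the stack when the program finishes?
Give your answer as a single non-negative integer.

Answer: 3

Derivation:
After 'push 13': stack = [13] (depth 1)
After 'neg': stack = [-13] (depth 1)
After 'push 1': stack = [-13, 1] (depth 2)
After 'sub': stack = [-14] (depth 1)
After 'push -3': stack = [-14, -3] (depth 2)
After 'push -2': stack = [-14, -3, -2] (depth 3)
After 'push 3': stack = [-14, -3, -2, 3] (depth 4)
After 'sub': stack = [-14, -3, -5] (depth 3)
After 'lt': stack = [-14, 0] (depth 2)
After 'push 17': stack = [-14, 0, 17] (depth 3)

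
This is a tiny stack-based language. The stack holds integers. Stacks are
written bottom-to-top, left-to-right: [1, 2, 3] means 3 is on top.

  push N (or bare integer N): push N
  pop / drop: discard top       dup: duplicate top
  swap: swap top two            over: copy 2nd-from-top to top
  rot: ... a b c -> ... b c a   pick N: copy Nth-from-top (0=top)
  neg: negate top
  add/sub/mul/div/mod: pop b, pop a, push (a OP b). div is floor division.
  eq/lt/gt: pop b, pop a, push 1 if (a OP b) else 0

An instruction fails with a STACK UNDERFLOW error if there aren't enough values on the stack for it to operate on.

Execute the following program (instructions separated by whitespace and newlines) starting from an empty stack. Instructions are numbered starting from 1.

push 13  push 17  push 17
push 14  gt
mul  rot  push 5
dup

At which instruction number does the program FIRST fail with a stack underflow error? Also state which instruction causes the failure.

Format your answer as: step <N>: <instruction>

Answer: step 7: rot

Derivation:
Step 1 ('push 13'): stack = [13], depth = 1
Step 2 ('push 17'): stack = [13, 17], depth = 2
Step 3 ('push 17'): stack = [13, 17, 17], depth = 3
Step 4 ('push 14'): stack = [13, 17, 17, 14], depth = 4
Step 5 ('gt'): stack = [13, 17, 1], depth = 3
Step 6 ('mul'): stack = [13, 17], depth = 2
Step 7 ('rot'): needs 3 value(s) but depth is 2 — STACK UNDERFLOW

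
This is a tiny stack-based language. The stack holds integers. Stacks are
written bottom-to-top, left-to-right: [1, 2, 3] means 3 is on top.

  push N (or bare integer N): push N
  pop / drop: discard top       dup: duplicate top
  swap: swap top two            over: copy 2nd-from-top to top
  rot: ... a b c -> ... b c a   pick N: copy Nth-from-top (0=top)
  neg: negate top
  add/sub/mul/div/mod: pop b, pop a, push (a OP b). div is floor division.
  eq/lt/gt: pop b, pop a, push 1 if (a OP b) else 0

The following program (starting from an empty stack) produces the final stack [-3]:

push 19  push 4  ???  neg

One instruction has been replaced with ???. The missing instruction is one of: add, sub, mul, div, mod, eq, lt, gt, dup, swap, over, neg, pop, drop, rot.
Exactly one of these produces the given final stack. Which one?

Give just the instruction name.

Stack before ???: [19, 4]
Stack after ???:  [3]
The instruction that transforms [19, 4] -> [3] is: mod

Answer: mod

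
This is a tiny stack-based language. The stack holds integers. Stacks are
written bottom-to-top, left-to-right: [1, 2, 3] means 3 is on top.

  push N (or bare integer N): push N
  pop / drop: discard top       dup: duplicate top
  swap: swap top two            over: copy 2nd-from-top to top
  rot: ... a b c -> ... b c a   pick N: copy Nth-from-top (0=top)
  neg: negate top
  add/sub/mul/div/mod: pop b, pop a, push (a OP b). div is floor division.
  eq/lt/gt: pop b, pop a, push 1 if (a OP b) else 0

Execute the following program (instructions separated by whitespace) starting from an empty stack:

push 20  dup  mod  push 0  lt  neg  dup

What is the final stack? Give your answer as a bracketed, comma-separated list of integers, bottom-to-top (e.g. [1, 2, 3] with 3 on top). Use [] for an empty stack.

After 'push 20': [20]
After 'dup': [20, 20]
After 'mod': [0]
After 'push 0': [0, 0]
After 'lt': [0]
After 'neg': [0]
After 'dup': [0, 0]

Answer: [0, 0]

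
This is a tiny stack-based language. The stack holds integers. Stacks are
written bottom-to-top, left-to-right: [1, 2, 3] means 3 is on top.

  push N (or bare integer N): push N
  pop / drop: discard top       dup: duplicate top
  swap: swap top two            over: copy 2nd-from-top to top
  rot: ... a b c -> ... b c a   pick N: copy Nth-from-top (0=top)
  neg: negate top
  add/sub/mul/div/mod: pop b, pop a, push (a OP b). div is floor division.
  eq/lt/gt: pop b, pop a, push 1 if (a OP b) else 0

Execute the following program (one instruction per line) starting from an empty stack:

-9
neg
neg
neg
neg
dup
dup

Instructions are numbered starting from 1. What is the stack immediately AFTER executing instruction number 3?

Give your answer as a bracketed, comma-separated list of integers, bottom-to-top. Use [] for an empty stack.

Answer: [-9]

Derivation:
Step 1 ('-9'): [-9]
Step 2 ('neg'): [9]
Step 3 ('neg'): [-9]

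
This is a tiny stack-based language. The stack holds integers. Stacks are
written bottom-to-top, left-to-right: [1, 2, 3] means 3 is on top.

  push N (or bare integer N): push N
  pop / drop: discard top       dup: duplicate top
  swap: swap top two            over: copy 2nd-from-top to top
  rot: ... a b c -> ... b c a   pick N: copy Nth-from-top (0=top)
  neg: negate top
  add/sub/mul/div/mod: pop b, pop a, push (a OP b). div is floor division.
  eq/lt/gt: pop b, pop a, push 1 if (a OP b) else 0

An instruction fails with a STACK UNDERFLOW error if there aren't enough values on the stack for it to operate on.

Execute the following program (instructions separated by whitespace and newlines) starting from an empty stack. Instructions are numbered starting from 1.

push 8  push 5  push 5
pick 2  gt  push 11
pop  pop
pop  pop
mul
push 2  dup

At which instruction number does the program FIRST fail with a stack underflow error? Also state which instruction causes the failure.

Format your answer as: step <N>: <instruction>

Answer: step 11: mul

Derivation:
Step 1 ('push 8'): stack = [8], depth = 1
Step 2 ('push 5'): stack = [8, 5], depth = 2
Step 3 ('push 5'): stack = [8, 5, 5], depth = 3
Step 4 ('pick 2'): stack = [8, 5, 5, 8], depth = 4
Step 5 ('gt'): stack = [8, 5, 0], depth = 3
Step 6 ('push 11'): stack = [8, 5, 0, 11], depth = 4
Step 7 ('pop'): stack = [8, 5, 0], depth = 3
Step 8 ('pop'): stack = [8, 5], depth = 2
Step 9 ('pop'): stack = [8], depth = 1
Step 10 ('pop'): stack = [], depth = 0
Step 11 ('mul'): needs 2 value(s) but depth is 0 — STACK UNDERFLOW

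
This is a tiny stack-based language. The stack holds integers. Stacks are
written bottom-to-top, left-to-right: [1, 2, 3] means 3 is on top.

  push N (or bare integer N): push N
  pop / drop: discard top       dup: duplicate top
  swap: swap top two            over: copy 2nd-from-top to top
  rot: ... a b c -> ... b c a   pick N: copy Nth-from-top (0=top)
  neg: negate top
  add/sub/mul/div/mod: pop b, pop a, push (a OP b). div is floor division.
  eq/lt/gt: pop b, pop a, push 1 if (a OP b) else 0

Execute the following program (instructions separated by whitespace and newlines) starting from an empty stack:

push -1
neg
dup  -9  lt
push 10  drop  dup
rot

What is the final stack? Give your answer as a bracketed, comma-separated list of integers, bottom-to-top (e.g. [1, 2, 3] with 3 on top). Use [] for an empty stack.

Answer: [0, 0, 1]

Derivation:
After 'push -1': [-1]
After 'neg': [1]
After 'dup': [1, 1]
After 'push -9': [1, 1, -9]
After 'lt': [1, 0]
After 'push 10': [1, 0, 10]
After 'drop': [1, 0]
After 'dup': [1, 0, 0]
After 'rot': [0, 0, 1]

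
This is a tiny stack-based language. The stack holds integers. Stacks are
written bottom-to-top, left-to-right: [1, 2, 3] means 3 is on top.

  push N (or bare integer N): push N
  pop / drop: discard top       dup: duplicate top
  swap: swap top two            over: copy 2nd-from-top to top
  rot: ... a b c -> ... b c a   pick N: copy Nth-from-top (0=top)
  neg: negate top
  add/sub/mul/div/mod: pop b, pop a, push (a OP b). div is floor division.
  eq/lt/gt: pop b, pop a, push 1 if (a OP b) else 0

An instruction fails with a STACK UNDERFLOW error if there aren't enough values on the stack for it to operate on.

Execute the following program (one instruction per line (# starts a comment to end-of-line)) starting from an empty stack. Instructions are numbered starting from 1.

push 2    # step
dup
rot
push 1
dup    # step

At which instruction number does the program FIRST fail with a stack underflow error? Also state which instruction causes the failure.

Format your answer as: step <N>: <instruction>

Answer: step 3: rot

Derivation:
Step 1 ('push 2'): stack = [2], depth = 1
Step 2 ('dup'): stack = [2, 2], depth = 2
Step 3 ('rot'): needs 3 value(s) but depth is 2 — STACK UNDERFLOW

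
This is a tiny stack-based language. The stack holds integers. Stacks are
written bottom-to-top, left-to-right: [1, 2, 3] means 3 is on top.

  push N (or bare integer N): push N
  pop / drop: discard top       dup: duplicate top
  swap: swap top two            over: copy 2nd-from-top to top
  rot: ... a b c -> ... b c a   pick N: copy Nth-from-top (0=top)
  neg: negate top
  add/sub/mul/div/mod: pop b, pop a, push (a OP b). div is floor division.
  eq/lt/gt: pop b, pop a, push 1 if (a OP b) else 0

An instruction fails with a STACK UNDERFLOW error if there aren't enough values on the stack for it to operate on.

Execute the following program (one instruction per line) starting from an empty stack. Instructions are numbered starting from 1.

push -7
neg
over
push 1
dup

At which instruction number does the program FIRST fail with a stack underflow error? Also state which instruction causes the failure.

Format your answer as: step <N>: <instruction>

Step 1 ('push -7'): stack = [-7], depth = 1
Step 2 ('neg'): stack = [7], depth = 1
Step 3 ('over'): needs 2 value(s) but depth is 1 — STACK UNDERFLOW

Answer: step 3: over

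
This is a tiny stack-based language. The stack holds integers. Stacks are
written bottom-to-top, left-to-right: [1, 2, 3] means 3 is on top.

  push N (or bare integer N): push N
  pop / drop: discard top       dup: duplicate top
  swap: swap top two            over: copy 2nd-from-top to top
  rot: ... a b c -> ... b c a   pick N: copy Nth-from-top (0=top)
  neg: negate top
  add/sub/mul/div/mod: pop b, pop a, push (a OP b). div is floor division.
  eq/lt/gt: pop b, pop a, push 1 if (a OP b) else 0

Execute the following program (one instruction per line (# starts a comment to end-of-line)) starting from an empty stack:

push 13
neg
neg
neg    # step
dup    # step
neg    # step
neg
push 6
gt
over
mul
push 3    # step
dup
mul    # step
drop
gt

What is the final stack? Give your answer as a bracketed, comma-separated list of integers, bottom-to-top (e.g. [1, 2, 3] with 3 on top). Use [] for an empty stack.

Answer: [0]

Derivation:
After 'push 13': [13]
After 'neg': [-13]
After 'neg': [13]
After 'neg': [-13]
After 'dup': [-13, -13]
After 'neg': [-13, 13]
After 'neg': [-13, -13]
After 'push 6': [-13, -13, 6]
After 'gt': [-13, 0]
After 'over': [-13, 0, -13]
After 'mul': [-13, 0]
After 'push 3': [-13, 0, 3]
After 'dup': [-13, 0, 3, 3]
After 'mul': [-13, 0, 9]
After 'drop': [-13, 0]
After 'gt': [0]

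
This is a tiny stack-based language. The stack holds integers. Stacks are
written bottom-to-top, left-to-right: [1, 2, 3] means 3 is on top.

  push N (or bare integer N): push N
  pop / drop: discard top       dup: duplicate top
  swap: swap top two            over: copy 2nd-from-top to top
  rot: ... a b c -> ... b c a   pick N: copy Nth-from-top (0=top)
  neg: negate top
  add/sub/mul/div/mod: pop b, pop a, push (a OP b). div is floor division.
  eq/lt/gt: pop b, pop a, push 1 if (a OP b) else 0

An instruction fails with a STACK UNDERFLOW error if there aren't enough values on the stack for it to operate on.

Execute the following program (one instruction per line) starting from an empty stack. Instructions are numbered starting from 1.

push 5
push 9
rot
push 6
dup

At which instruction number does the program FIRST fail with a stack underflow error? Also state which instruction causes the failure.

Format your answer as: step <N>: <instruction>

Answer: step 3: rot

Derivation:
Step 1 ('push 5'): stack = [5], depth = 1
Step 2 ('push 9'): stack = [5, 9], depth = 2
Step 3 ('rot'): needs 3 value(s) but depth is 2 — STACK UNDERFLOW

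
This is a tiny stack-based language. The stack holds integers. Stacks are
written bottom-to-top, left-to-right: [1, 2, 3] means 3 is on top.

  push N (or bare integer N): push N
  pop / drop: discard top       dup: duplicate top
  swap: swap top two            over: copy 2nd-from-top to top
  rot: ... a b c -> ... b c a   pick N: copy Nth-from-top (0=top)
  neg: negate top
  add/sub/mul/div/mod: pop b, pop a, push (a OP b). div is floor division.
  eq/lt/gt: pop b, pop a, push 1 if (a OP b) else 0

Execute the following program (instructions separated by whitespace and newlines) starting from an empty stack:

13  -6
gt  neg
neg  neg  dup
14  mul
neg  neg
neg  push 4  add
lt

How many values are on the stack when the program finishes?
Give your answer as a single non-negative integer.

Answer: 1

Derivation:
After 'push 13': stack = [13] (depth 1)
After 'push -6': stack = [13, -6] (depth 2)
After 'gt': stack = [1] (depth 1)
After 'neg': stack = [-1] (depth 1)
After 'neg': stack = [1] (depth 1)
After 'neg': stack = [-1] (depth 1)
After 'dup': stack = [-1, -1] (depth 2)
After 'push 14': stack = [-1, -1, 14] (depth 3)
After 'mul': stack = [-1, -14] (depth 2)
After 'neg': stack = [-1, 14] (depth 2)
After 'neg': stack = [-1, -14] (depth 2)
After 'neg': stack = [-1, 14] (depth 2)
After 'push 4': stack = [-1, 14, 4] (depth 3)
After 'add': stack = [-1, 18] (depth 2)
After 'lt': stack = [1] (depth 1)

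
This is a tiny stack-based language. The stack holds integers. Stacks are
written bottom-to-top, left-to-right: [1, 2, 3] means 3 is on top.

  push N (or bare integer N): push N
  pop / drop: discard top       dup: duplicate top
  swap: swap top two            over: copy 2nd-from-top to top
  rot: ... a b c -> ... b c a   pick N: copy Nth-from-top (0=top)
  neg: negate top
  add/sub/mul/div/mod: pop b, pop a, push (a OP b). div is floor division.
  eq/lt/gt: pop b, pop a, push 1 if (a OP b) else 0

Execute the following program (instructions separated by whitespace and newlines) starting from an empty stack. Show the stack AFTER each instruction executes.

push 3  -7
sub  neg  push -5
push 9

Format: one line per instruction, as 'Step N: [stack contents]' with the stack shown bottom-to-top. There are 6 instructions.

Step 1: [3]
Step 2: [3, -7]
Step 3: [10]
Step 4: [-10]
Step 5: [-10, -5]
Step 6: [-10, -5, 9]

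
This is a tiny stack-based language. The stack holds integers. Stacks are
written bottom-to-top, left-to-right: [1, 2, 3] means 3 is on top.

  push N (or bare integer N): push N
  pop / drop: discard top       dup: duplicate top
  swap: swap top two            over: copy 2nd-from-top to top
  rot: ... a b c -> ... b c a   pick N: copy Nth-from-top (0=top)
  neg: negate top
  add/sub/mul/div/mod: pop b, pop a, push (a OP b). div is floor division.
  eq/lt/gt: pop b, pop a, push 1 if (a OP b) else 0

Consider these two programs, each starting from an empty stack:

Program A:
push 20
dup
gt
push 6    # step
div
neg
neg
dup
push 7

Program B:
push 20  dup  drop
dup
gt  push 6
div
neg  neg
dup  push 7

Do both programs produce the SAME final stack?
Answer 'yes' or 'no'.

Program A trace:
  After 'push 20': [20]
  After 'dup': [20, 20]
  After 'gt': [0]
  After 'push 6': [0, 6]
  After 'div': [0]
  After 'neg': [0]
  After 'neg': [0]
  After 'dup': [0, 0]
  After 'push 7': [0, 0, 7]
Program A final stack: [0, 0, 7]

Program B trace:
  After 'push 20': [20]
  After 'dup': [20, 20]
  After 'drop': [20]
  After 'dup': [20, 20]
  After 'gt': [0]
  After 'push 6': [0, 6]
  After 'div': [0]
  After 'neg': [0]
  After 'neg': [0]
  After 'dup': [0, 0]
  After 'push 7': [0, 0, 7]
Program B final stack: [0, 0, 7]
Same: yes

Answer: yes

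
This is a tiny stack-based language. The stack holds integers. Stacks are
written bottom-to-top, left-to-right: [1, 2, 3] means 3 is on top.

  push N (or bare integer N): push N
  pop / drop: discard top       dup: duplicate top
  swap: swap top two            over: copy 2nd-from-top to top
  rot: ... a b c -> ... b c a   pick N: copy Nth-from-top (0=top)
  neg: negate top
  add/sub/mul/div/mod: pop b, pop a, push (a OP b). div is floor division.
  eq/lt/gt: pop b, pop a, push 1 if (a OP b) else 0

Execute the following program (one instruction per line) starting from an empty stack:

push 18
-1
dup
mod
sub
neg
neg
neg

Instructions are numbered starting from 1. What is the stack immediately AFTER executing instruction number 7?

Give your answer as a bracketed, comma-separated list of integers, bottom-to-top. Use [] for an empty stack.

Answer: [18]

Derivation:
Step 1 ('push 18'): [18]
Step 2 ('-1'): [18, -1]
Step 3 ('dup'): [18, -1, -1]
Step 4 ('mod'): [18, 0]
Step 5 ('sub'): [18]
Step 6 ('neg'): [-18]
Step 7 ('neg'): [18]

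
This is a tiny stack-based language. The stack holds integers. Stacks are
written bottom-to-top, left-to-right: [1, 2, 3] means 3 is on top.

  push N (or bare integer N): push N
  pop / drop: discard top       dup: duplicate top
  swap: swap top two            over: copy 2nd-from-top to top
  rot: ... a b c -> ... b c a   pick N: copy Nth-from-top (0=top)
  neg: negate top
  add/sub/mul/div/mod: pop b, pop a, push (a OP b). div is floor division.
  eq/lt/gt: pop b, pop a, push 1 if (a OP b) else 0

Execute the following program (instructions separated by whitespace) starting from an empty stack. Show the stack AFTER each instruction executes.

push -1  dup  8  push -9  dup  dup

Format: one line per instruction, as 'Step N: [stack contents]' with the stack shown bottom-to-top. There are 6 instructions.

Step 1: [-1]
Step 2: [-1, -1]
Step 3: [-1, -1, 8]
Step 4: [-1, -1, 8, -9]
Step 5: [-1, -1, 8, -9, -9]
Step 6: [-1, -1, 8, -9, -9, -9]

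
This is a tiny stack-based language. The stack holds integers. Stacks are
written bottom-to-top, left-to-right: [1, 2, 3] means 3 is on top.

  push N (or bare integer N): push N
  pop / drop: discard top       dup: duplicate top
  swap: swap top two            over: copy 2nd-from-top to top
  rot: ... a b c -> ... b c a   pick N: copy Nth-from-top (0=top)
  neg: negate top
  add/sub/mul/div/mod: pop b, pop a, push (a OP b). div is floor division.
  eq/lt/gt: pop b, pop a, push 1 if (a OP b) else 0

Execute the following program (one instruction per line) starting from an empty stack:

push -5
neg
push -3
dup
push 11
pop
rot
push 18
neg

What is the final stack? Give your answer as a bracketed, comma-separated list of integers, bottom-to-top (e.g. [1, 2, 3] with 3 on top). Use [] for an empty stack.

After 'push -5': [-5]
After 'neg': [5]
After 'push -3': [5, -3]
After 'dup': [5, -3, -3]
After 'push 11': [5, -3, -3, 11]
After 'pop': [5, -3, -3]
After 'rot': [-3, -3, 5]
After 'push 18': [-3, -3, 5, 18]
After 'neg': [-3, -3, 5, -18]

Answer: [-3, -3, 5, -18]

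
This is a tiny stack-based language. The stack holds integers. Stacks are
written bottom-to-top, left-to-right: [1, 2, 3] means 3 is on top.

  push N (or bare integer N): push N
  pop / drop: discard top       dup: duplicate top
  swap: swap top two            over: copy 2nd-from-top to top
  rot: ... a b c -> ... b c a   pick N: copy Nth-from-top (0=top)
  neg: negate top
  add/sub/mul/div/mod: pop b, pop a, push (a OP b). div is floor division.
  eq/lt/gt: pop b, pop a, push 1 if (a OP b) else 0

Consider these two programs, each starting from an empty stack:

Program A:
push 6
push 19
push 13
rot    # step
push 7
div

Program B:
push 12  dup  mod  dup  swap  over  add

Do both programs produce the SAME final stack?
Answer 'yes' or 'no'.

Answer: no

Derivation:
Program A trace:
  After 'push 6': [6]
  After 'push 19': [6, 19]
  After 'push 13': [6, 19, 13]
  After 'rot': [19, 13, 6]
  After 'push 7': [19, 13, 6, 7]
  After 'div': [19, 13, 0]
Program A final stack: [19, 13, 0]

Program B trace:
  After 'push 12': [12]
  After 'dup': [12, 12]
  After 'mod': [0]
  After 'dup': [0, 0]
  After 'swap': [0, 0]
  After 'over': [0, 0, 0]
  After 'add': [0, 0]
Program B final stack: [0, 0]
Same: no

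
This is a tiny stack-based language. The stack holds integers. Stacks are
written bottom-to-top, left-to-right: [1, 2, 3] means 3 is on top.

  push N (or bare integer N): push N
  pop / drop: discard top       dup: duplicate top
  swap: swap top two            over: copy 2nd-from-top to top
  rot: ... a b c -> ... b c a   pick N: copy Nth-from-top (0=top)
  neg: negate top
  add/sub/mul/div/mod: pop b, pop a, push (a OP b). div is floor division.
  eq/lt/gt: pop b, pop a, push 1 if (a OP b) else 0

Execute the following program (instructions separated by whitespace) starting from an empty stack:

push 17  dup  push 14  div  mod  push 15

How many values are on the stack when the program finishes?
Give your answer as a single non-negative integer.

After 'push 17': stack = [17] (depth 1)
After 'dup': stack = [17, 17] (depth 2)
After 'push 14': stack = [17, 17, 14] (depth 3)
After 'div': stack = [17, 1] (depth 2)
After 'mod': stack = [0] (depth 1)
After 'push 15': stack = [0, 15] (depth 2)

Answer: 2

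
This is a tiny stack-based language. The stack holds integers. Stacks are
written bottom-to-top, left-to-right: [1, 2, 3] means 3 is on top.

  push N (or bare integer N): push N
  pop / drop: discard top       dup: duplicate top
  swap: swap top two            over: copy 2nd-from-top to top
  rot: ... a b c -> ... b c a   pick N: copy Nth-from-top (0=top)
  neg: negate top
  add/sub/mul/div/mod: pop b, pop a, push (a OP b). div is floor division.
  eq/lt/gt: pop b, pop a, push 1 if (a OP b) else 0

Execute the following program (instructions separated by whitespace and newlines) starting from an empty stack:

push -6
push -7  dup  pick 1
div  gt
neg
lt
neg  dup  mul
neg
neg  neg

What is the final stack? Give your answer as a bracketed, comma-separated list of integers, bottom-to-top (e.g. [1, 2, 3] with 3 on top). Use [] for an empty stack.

After 'push -6': [-6]
After 'push -7': [-6, -7]
After 'dup': [-6, -7, -7]
After 'pick 1': [-6, -7, -7, -7]
After 'div': [-6, -7, 1]
After 'gt': [-6, 0]
After 'neg': [-6, 0]
After 'lt': [1]
After 'neg': [-1]
After 'dup': [-1, -1]
After 'mul': [1]
After 'neg': [-1]
After 'neg': [1]
After 'neg': [-1]

Answer: [-1]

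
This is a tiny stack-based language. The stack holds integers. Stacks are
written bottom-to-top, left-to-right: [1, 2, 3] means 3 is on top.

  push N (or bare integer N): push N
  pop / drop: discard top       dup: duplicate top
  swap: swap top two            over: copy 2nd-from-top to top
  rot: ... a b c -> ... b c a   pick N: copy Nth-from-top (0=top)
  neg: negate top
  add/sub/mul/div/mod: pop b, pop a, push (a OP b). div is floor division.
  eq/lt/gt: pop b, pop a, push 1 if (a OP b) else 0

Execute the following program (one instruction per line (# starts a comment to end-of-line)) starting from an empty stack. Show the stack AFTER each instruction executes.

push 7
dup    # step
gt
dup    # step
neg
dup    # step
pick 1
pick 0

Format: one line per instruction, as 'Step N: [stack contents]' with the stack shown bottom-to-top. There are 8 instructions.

Step 1: [7]
Step 2: [7, 7]
Step 3: [0]
Step 4: [0, 0]
Step 5: [0, 0]
Step 6: [0, 0, 0]
Step 7: [0, 0, 0, 0]
Step 8: [0, 0, 0, 0, 0]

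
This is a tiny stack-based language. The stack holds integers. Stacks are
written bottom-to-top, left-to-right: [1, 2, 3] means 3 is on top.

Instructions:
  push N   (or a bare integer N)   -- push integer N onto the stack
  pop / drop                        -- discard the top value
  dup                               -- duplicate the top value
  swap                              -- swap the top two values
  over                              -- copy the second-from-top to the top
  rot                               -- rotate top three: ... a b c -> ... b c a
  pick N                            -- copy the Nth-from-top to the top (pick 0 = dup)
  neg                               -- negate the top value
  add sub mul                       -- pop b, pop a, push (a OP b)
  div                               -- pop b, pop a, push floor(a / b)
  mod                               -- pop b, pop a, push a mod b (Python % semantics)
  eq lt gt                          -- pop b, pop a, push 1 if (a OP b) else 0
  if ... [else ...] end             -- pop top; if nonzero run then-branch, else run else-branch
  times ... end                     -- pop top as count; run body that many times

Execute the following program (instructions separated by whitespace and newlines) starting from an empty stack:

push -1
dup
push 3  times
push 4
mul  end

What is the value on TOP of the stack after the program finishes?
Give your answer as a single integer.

Answer: -64

Derivation:
After 'push -1': [-1]
After 'dup': [-1, -1]
After 'push 3': [-1, -1, 3]
After 'times': [-1, -1]
After 'push 4': [-1, -1, 4]
After 'mul': [-1, -4]
After 'push 4': [-1, -4, 4]
After 'mul': [-1, -16]
After 'push 4': [-1, -16, 4]
After 'mul': [-1, -64]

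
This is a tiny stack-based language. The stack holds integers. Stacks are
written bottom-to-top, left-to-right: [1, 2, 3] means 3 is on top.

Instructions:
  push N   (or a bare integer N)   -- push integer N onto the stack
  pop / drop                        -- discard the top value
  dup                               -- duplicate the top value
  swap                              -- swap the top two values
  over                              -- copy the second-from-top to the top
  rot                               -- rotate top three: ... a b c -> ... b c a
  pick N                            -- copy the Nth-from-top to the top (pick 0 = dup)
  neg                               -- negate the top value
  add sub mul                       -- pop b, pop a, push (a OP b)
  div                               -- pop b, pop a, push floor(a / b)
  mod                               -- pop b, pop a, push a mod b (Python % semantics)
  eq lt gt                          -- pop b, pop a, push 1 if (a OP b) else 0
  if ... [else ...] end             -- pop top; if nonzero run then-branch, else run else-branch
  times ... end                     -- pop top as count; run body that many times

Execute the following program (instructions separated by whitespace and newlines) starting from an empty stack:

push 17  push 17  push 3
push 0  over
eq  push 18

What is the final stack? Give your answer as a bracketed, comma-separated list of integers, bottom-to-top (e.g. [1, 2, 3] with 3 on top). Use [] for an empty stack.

Answer: [17, 17, 3, 0, 18]

Derivation:
After 'push 17': [17]
After 'push 17': [17, 17]
After 'push 3': [17, 17, 3]
After 'push 0': [17, 17, 3, 0]
After 'over': [17, 17, 3, 0, 3]
After 'eq': [17, 17, 3, 0]
After 'push 18': [17, 17, 3, 0, 18]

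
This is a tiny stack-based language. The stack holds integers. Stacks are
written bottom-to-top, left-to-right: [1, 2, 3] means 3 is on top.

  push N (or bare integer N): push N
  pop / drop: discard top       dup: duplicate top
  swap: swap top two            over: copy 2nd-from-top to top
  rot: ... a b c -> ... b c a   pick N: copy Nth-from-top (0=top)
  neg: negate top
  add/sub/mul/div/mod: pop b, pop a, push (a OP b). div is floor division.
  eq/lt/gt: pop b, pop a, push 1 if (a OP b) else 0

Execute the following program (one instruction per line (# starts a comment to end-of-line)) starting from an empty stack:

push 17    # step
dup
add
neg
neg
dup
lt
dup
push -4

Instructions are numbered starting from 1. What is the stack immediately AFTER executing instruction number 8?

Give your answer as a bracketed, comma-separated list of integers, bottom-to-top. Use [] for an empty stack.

Step 1 ('push 17'): [17]
Step 2 ('dup'): [17, 17]
Step 3 ('add'): [34]
Step 4 ('neg'): [-34]
Step 5 ('neg'): [34]
Step 6 ('dup'): [34, 34]
Step 7 ('lt'): [0]
Step 8 ('dup'): [0, 0]

Answer: [0, 0]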